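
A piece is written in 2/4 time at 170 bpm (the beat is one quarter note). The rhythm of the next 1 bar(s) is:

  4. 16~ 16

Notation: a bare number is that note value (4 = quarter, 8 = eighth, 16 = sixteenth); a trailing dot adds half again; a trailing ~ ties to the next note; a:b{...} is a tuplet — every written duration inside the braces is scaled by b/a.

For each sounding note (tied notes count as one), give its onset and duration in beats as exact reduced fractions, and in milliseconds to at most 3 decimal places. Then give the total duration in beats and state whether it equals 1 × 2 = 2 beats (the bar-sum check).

1) 0.0ms=0b +529.412ms=3/2b
2) 529.412ms=3/2b +176.471ms=1/2b
Σ=2b of 2 (170bpm 2/4) — PASS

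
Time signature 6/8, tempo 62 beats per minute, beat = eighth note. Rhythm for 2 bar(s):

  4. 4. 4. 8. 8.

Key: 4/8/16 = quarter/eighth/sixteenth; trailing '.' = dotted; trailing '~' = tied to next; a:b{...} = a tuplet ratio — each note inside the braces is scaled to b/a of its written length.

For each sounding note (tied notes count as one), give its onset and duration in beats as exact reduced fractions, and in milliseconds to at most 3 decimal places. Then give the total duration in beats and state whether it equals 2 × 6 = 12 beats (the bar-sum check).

1) 0.0ms=0b +2903.226ms=3b
2) 2903.226ms=3b +2903.226ms=3b
3) 5806.452ms=6b +2903.226ms=3b
4) 8709.677ms=9b +1451.613ms=3/2b
5) 10161.29ms=21/2b +1451.613ms=3/2b
Σ=12b of 12 (62bpm 6/8) — PASS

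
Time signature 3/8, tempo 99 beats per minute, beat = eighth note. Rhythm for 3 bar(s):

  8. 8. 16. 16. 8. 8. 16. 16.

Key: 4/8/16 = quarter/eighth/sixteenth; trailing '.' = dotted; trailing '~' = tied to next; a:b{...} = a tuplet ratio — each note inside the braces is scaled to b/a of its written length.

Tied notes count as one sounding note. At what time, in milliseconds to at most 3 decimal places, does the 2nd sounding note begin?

note 2 onset = 3/2b = 909.091ms

1. 0.0ms @ 0 + 909.091ms (3/2)
2. 909.091ms @ 3/2 + 909.091ms (3/2)
3. 1818.182ms @ 3 + 454.545ms (3/4)
4. 2272.727ms @ 15/4 + 454.545ms (3/4)
5. 2727.273ms @ 9/2 + 909.091ms (3/2)
6. 3636.364ms @ 6 + 909.091ms (3/2)
7. 4545.455ms @ 15/2 + 454.545ms (3/4)
8. 5000.0ms @ 33/4 + 454.545ms (3/4)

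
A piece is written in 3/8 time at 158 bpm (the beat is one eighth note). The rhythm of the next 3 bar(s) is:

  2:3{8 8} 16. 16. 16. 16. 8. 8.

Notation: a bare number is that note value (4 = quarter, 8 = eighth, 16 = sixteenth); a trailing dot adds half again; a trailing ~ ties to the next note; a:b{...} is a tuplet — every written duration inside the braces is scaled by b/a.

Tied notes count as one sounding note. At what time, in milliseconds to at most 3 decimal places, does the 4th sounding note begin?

note 4 onset = 15/4b = 1424.051ms

1. 0.0ms @ 0 + 569.62ms (3/2)
2. 569.62ms @ 3/2 + 569.62ms (3/2)
3. 1139.241ms @ 3 + 284.81ms (3/4)
4. 1424.051ms @ 15/4 + 284.81ms (3/4)
5. 1708.861ms @ 9/2 + 284.81ms (3/4)
6. 1993.671ms @ 21/4 + 284.81ms (3/4)
7. 2278.481ms @ 6 + 569.62ms (3/2)
8. 2848.101ms @ 15/2 + 569.62ms (3/2)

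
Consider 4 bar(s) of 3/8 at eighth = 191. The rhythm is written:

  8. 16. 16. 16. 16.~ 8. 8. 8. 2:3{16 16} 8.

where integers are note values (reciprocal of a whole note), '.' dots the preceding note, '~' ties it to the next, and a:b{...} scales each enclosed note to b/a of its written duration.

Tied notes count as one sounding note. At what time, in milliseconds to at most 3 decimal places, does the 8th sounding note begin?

note 8 onset = 9b = 2827.225ms

1. 0.0ms @ 0 + 471.204ms (3/2)
2. 471.204ms @ 3/2 + 235.602ms (3/4)
3. 706.806ms @ 9/4 + 235.602ms (3/4)
4. 942.408ms @ 3 + 235.602ms (3/4)
5. 1178.01ms @ 15/4 + 706.806ms (9/4)
6. 1884.817ms @ 6 + 471.204ms (3/2)
7. 2356.021ms @ 15/2 + 471.204ms (3/2)
8. 2827.225ms @ 9 + 235.602ms (3/4)
9. 3062.827ms @ 39/4 + 235.602ms (3/4)
10. 3298.429ms @ 21/2 + 471.204ms (3/2)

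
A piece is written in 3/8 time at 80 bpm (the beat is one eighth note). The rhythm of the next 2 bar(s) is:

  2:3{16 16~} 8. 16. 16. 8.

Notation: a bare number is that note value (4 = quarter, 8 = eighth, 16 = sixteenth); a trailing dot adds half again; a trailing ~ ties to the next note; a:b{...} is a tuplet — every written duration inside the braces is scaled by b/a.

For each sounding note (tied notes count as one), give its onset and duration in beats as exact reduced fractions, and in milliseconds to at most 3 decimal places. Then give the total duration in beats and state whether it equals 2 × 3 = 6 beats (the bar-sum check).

1) 0.0ms=0b +562.5ms=3/4b
2) 562.5ms=3/4b +1687.5ms=9/4b
3) 2250.0ms=3b +562.5ms=3/4b
4) 2812.5ms=15/4b +562.5ms=3/4b
5) 3375.0ms=9/2b +1125.0ms=3/2b
Σ=6b of 6 (80bpm 3/8) — PASS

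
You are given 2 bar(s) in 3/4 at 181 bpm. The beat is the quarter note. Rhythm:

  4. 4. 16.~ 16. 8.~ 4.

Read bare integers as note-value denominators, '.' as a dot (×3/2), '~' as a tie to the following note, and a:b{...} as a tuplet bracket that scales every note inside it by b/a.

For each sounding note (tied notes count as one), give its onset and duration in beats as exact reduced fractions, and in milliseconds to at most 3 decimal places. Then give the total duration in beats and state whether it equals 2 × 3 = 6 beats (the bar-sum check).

1) 0.0ms=0b +497.238ms=3/2b
2) 497.238ms=3/2b +497.238ms=3/2b
3) 994.475ms=3b +248.619ms=3/4b
4) 1243.094ms=15/4b +745.856ms=9/4b
Σ=6b of 6 (181bpm 3/4) — PASS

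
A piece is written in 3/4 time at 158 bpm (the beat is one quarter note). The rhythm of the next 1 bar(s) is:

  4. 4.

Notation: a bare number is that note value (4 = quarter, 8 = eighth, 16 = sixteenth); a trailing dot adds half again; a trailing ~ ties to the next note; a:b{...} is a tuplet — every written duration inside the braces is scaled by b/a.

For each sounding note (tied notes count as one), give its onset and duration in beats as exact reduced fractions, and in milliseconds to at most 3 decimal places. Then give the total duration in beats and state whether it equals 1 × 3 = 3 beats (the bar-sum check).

1) 0.0ms=0b +569.62ms=3/2b
2) 569.62ms=3/2b +569.62ms=3/2b
Σ=3b of 3 (158bpm 3/4) — PASS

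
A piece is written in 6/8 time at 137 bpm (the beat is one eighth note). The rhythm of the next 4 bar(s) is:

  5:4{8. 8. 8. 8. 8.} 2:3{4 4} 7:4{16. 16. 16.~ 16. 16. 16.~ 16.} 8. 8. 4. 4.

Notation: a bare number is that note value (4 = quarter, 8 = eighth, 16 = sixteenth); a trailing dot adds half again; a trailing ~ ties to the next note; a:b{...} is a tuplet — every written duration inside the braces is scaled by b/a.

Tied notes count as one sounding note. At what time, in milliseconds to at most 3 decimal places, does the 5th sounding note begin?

1. 0.0ms @ 0 + 525.547ms (6/5)
2. 525.547ms @ 6/5 + 525.547ms (6/5)
3. 1051.095ms @ 12/5 + 525.547ms (6/5)
4. 1576.642ms @ 18/5 + 525.547ms (6/5)
5. 2102.19ms @ 24/5 + 525.547ms (6/5)
6. 2627.737ms @ 6 + 1313.869ms (3)
7. 3941.606ms @ 9 + 1313.869ms (3)
8. 5255.474ms @ 12 + 187.696ms (3/7)
9. 5443.17ms @ 87/7 + 187.696ms (3/7)
10. 5630.865ms @ 90/7 + 375.391ms (6/7)
11. 6006.257ms @ 96/7 + 187.696ms (3/7)
12. 6193.952ms @ 99/7 + 375.391ms (6/7)
13. 6569.343ms @ 15 + 656.934ms (3/2)
14. 7226.277ms @ 33/2 + 656.934ms (3/2)
15. 7883.212ms @ 18 + 1313.869ms (3)
16. 9197.08ms @ 21 + 1313.869ms (3)

note 5 onset = 24/5b = 2102.19ms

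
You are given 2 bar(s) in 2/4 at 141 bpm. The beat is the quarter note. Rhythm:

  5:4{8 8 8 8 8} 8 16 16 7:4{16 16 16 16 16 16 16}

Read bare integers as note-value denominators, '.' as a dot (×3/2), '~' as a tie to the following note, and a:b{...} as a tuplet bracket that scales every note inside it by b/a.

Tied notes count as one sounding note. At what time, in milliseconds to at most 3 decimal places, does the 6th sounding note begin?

1. 0.0ms @ 0 + 170.213ms (2/5)
2. 170.213ms @ 2/5 + 170.213ms (2/5)
3. 340.426ms @ 4/5 + 170.213ms (2/5)
4. 510.638ms @ 6/5 + 170.213ms (2/5)
5. 680.851ms @ 8/5 + 170.213ms (2/5)
6. 851.064ms @ 2 + 212.766ms (1/2)
7. 1063.83ms @ 5/2 + 106.383ms (1/4)
8. 1170.213ms @ 11/4 + 106.383ms (1/4)
9. 1276.596ms @ 3 + 60.79ms (1/7)
10. 1337.386ms @ 22/7 + 60.79ms (1/7)
11. 1398.176ms @ 23/7 + 60.79ms (1/7)
12. 1458.967ms @ 24/7 + 60.79ms (1/7)
13. 1519.757ms @ 25/7 + 60.79ms (1/7)
14. 1580.547ms @ 26/7 + 60.79ms (1/7)
15. 1641.337ms @ 27/7 + 60.79ms (1/7)

note 6 onset = 2b = 851.064ms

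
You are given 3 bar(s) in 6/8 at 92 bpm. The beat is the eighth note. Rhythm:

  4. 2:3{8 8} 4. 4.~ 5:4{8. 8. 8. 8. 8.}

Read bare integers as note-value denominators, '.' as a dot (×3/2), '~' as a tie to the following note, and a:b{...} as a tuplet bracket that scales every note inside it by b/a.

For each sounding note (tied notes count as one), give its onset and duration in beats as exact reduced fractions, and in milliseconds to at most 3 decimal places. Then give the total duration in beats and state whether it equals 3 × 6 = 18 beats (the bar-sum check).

1) 0.0ms=0b +1956.522ms=3b
2) 1956.522ms=3b +978.261ms=3/2b
3) 2934.783ms=9/2b +978.261ms=3/2b
4) 3913.043ms=6b +1956.522ms=3b
5) 5869.565ms=9b +2739.13ms=21/5b
6) 8608.696ms=66/5b +782.609ms=6/5b
7) 9391.304ms=72/5b +782.609ms=6/5b
8) 10173.913ms=78/5b +782.609ms=6/5b
9) 10956.522ms=84/5b +782.609ms=6/5b
Σ=18b of 18 (92bpm 6/8) — PASS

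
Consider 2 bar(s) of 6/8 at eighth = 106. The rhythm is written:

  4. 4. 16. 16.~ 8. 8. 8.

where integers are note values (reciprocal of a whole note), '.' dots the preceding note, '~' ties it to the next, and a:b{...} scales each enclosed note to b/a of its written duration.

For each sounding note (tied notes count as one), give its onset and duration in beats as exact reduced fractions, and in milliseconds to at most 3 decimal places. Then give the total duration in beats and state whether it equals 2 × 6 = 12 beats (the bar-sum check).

1) 0.0ms=0b +1698.113ms=3b
2) 1698.113ms=3b +1698.113ms=3b
3) 3396.226ms=6b +424.528ms=3/4b
4) 3820.755ms=27/4b +1273.585ms=9/4b
5) 5094.34ms=9b +849.057ms=3/2b
6) 5943.396ms=21/2b +849.057ms=3/2b
Σ=12b of 12 (106bpm 6/8) — PASS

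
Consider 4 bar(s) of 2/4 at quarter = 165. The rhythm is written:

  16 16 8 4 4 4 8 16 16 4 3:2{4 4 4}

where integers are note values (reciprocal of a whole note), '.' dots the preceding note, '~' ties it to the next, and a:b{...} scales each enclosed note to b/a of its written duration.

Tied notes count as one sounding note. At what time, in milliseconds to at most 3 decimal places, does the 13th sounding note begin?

1. 0.0ms @ 0 + 90.909ms (1/4)
2. 90.909ms @ 1/4 + 90.909ms (1/4)
3. 181.818ms @ 1/2 + 181.818ms (1/2)
4. 363.636ms @ 1 + 363.636ms (1)
5. 727.273ms @ 2 + 363.636ms (1)
6. 1090.909ms @ 3 + 363.636ms (1)
7. 1454.545ms @ 4 + 181.818ms (1/2)
8. 1636.364ms @ 9/2 + 90.909ms (1/4)
9. 1727.273ms @ 19/4 + 90.909ms (1/4)
10. 1818.182ms @ 5 + 363.636ms (1)
11. 2181.818ms @ 6 + 242.424ms (2/3)
12. 2424.242ms @ 20/3 + 242.424ms (2/3)
13. 2666.667ms @ 22/3 + 242.424ms (2/3)

note 13 onset = 22/3b = 2666.667ms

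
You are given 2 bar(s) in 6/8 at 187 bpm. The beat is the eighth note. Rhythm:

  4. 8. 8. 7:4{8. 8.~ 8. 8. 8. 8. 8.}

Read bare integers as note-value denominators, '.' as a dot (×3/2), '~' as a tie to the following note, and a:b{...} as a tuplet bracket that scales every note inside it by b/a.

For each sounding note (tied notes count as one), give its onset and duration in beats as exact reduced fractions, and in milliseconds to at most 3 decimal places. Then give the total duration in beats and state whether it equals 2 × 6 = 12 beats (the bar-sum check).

1) 0.0ms=0b +962.567ms=3b
2) 962.567ms=3b +481.283ms=3/2b
3) 1443.85ms=9/2b +481.283ms=3/2b
4) 1925.134ms=6b +275.019ms=6/7b
5) 2200.153ms=48/7b +550.038ms=12/7b
6) 2750.191ms=60/7b +275.019ms=6/7b
7) 3025.21ms=66/7b +275.019ms=6/7b
8) 3300.229ms=72/7b +275.019ms=6/7b
9) 3575.248ms=78/7b +275.019ms=6/7b
Σ=12b of 12 (187bpm 6/8) — PASS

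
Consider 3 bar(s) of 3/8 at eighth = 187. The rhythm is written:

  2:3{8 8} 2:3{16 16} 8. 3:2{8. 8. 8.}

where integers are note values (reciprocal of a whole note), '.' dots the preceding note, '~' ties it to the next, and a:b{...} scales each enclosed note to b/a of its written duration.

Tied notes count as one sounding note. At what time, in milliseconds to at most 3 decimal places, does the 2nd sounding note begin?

note 2 onset = 3/2b = 481.283ms

1. 0.0ms @ 0 + 481.283ms (3/2)
2. 481.283ms @ 3/2 + 481.283ms (3/2)
3. 962.567ms @ 3 + 240.642ms (3/4)
4. 1203.209ms @ 15/4 + 240.642ms (3/4)
5. 1443.85ms @ 9/2 + 481.283ms (3/2)
6. 1925.134ms @ 6 + 320.856ms (1)
7. 2245.989ms @ 7 + 320.856ms (1)
8. 2566.845ms @ 8 + 320.856ms (1)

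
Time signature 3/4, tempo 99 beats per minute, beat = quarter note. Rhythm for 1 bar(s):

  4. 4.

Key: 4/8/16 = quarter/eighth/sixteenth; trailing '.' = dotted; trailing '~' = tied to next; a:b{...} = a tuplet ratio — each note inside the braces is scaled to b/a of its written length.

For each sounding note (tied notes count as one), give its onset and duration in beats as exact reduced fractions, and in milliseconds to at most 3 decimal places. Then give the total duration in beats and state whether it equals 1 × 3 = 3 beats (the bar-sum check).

1) 0.0ms=0b +909.091ms=3/2b
2) 909.091ms=3/2b +909.091ms=3/2b
Σ=3b of 3 (99bpm 3/4) — PASS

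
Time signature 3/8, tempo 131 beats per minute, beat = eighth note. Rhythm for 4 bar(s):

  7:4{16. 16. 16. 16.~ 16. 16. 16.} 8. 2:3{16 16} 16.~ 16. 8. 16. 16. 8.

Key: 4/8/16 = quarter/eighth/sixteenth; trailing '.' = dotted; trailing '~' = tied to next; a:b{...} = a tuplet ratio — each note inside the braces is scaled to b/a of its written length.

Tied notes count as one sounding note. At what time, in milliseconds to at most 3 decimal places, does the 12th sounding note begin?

note 12 onset = 9b = 4122.137ms

1. 0.0ms @ 0 + 196.292ms (3/7)
2. 196.292ms @ 3/7 + 196.292ms (3/7)
3. 392.585ms @ 6/7 + 196.292ms (3/7)
4. 588.877ms @ 9/7 + 392.585ms (6/7)
5. 981.461ms @ 15/7 + 196.292ms (3/7)
6. 1177.754ms @ 18/7 + 196.292ms (3/7)
7. 1374.046ms @ 3 + 687.023ms (3/2)
8. 2061.069ms @ 9/2 + 343.511ms (3/4)
9. 2404.58ms @ 21/4 + 343.511ms (3/4)
10. 2748.092ms @ 6 + 687.023ms (3/2)
11. 3435.115ms @ 15/2 + 687.023ms (3/2)
12. 4122.137ms @ 9 + 343.511ms (3/4)
13. 4465.649ms @ 39/4 + 343.511ms (3/4)
14. 4809.16ms @ 21/2 + 687.023ms (3/2)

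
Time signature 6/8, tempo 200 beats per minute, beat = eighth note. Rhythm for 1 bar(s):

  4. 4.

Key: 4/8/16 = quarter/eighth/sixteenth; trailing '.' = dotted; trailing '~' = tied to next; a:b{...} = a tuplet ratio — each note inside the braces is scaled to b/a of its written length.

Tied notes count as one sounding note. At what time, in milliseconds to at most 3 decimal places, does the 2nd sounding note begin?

note 2 onset = 3b = 900.0ms

1. 0.0ms @ 0 + 900.0ms (3)
2. 900.0ms @ 3 + 900.0ms (3)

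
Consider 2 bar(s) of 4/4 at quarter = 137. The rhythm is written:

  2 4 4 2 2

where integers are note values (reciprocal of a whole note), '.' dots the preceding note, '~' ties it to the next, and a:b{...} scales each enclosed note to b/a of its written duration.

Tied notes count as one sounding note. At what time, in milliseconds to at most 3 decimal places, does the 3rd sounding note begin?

1. 0.0ms @ 0 + 875.912ms (2)
2. 875.912ms @ 2 + 437.956ms (1)
3. 1313.869ms @ 3 + 437.956ms (1)
4. 1751.825ms @ 4 + 875.912ms (2)
5. 2627.737ms @ 6 + 875.912ms (2)

note 3 onset = 3b = 1313.869ms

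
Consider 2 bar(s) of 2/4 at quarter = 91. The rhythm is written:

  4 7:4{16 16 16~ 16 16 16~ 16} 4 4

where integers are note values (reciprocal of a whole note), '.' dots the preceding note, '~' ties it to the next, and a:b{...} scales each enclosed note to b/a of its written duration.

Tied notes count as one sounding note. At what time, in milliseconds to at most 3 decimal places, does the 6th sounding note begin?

note 6 onset = 12/7b = 1130.298ms

1. 0.0ms @ 0 + 659.341ms (1)
2. 659.341ms @ 1 + 94.192ms (1/7)
3. 753.532ms @ 8/7 + 94.192ms (1/7)
4. 847.724ms @ 9/7 + 188.383ms (2/7)
5. 1036.107ms @ 11/7 + 94.192ms (1/7)
6. 1130.298ms @ 12/7 + 188.383ms (2/7)
7. 1318.681ms @ 2 + 659.341ms (1)
8. 1978.022ms @ 3 + 659.341ms (1)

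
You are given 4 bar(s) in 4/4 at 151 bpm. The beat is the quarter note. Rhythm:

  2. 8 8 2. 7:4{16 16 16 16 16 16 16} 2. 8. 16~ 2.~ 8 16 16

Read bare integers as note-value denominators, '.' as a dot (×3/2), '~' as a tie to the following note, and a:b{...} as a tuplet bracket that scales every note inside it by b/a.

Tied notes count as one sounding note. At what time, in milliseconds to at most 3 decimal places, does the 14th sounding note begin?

1. 0.0ms @ 0 + 1192.053ms (3)
2. 1192.053ms @ 3 + 198.675ms (1/2)
3. 1390.728ms @ 7/2 + 198.675ms (1/2)
4. 1589.404ms @ 4 + 1192.053ms (3)
5. 2781.457ms @ 7 + 56.764ms (1/7)
6. 2838.221ms @ 50/7 + 56.764ms (1/7)
7. 2894.986ms @ 51/7 + 56.764ms (1/7)
8. 2951.75ms @ 52/7 + 56.764ms (1/7)
9. 3008.515ms @ 53/7 + 56.764ms (1/7)
10. 3065.279ms @ 54/7 + 56.764ms (1/7)
11. 3122.044ms @ 55/7 + 56.764ms (1/7)
12. 3178.808ms @ 8 + 1192.053ms (3)
13. 4370.861ms @ 11 + 298.013ms (3/4)
14. 4668.874ms @ 47/4 + 1490.066ms (15/4)
15. 6158.94ms @ 31/2 + 99.338ms (1/4)
16. 6258.278ms @ 63/4 + 99.338ms (1/4)

note 14 onset = 47/4b = 4668.874ms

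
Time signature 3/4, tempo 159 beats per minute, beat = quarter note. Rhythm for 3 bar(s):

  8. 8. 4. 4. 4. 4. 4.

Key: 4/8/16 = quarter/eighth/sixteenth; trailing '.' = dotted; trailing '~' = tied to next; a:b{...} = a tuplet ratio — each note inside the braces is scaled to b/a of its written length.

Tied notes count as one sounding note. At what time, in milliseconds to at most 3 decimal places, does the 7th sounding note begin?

1. 0.0ms @ 0 + 283.019ms (3/4)
2. 283.019ms @ 3/4 + 283.019ms (3/4)
3. 566.038ms @ 3/2 + 566.038ms (3/2)
4. 1132.075ms @ 3 + 566.038ms (3/2)
5. 1698.113ms @ 9/2 + 566.038ms (3/2)
6. 2264.151ms @ 6 + 566.038ms (3/2)
7. 2830.189ms @ 15/2 + 566.038ms (3/2)

note 7 onset = 15/2b = 2830.189ms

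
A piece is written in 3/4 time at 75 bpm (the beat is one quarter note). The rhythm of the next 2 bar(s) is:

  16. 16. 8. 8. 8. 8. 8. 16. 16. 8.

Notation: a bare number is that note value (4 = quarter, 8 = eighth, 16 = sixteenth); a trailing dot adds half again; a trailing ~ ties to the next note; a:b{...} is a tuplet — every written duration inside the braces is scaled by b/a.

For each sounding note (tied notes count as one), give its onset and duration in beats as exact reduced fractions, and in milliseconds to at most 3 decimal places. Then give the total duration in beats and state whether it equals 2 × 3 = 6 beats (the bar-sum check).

1) 0.0ms=0b +300.0ms=3/8b
2) 300.0ms=3/8b +300.0ms=3/8b
3) 600.0ms=3/4b +600.0ms=3/4b
4) 1200.0ms=3/2b +600.0ms=3/4b
5) 1800.0ms=9/4b +600.0ms=3/4b
6) 2400.0ms=3b +600.0ms=3/4b
7) 3000.0ms=15/4b +600.0ms=3/4b
8) 3600.0ms=9/2b +300.0ms=3/8b
9) 3900.0ms=39/8b +300.0ms=3/8b
10) 4200.0ms=21/4b +600.0ms=3/4b
Σ=6b of 6 (75bpm 3/4) — PASS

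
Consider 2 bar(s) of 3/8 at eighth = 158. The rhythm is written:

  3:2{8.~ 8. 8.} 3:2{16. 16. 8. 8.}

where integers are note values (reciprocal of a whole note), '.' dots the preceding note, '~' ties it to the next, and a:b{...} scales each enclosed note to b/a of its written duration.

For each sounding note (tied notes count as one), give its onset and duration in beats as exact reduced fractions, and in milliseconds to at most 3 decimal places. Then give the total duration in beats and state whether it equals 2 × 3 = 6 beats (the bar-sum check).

1) 0.0ms=0b +759.494ms=2b
2) 759.494ms=2b +379.747ms=1b
3) 1139.241ms=3b +189.873ms=1/2b
4) 1329.114ms=7/2b +189.873ms=1/2b
5) 1518.987ms=4b +379.747ms=1b
6) 1898.734ms=5b +379.747ms=1b
Σ=6b of 6 (158bpm 3/8) — PASS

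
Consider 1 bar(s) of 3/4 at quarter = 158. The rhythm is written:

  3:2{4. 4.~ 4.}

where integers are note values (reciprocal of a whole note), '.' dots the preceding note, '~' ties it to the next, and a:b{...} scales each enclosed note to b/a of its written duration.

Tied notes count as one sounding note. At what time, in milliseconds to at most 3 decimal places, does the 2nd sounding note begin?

1. 0.0ms @ 0 + 379.747ms (1)
2. 379.747ms @ 1 + 759.494ms (2)

note 2 onset = 1b = 379.747ms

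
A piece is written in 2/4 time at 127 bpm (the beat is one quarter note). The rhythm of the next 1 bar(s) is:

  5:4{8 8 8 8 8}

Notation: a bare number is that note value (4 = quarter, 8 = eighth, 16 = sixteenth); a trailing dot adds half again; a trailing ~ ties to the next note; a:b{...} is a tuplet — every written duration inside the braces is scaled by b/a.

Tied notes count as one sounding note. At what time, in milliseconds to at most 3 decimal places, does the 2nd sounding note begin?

1. 0.0ms @ 0 + 188.976ms (2/5)
2. 188.976ms @ 2/5 + 188.976ms (2/5)
3. 377.953ms @ 4/5 + 188.976ms (2/5)
4. 566.929ms @ 6/5 + 188.976ms (2/5)
5. 755.906ms @ 8/5 + 188.976ms (2/5)

note 2 onset = 2/5b = 188.976ms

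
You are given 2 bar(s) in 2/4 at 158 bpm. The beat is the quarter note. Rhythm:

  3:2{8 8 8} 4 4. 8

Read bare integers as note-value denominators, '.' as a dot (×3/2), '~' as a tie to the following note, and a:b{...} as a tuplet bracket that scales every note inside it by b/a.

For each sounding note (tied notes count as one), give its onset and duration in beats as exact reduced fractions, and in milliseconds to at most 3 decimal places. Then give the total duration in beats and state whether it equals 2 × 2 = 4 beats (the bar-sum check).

1) 0.0ms=0b +126.582ms=1/3b
2) 126.582ms=1/3b +126.582ms=1/3b
3) 253.165ms=2/3b +126.582ms=1/3b
4) 379.747ms=1b +379.747ms=1b
5) 759.494ms=2b +569.62ms=3/2b
6) 1329.114ms=7/2b +189.873ms=1/2b
Σ=4b of 4 (158bpm 2/4) — PASS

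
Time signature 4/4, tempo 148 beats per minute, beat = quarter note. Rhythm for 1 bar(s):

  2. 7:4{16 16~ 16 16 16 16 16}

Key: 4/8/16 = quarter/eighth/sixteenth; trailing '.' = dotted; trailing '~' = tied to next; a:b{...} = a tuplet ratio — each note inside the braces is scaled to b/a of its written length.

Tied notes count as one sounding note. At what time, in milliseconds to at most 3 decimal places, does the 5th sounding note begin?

1. 0.0ms @ 0 + 1216.216ms (3)
2. 1216.216ms @ 3 + 57.915ms (1/7)
3. 1274.131ms @ 22/7 + 115.83ms (2/7)
4. 1389.961ms @ 24/7 + 57.915ms (1/7)
5. 1447.876ms @ 25/7 + 57.915ms (1/7)
6. 1505.792ms @ 26/7 + 57.915ms (1/7)
7. 1563.707ms @ 27/7 + 57.915ms (1/7)

note 5 onset = 25/7b = 1447.876ms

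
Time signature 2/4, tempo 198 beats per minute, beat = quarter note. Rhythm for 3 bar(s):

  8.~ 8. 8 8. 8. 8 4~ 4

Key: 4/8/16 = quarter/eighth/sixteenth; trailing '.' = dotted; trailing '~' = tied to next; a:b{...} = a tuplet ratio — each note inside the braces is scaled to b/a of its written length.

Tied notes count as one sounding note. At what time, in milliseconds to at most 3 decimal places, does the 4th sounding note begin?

note 4 onset = 11/4b = 833.333ms

1. 0.0ms @ 0 + 454.545ms (3/2)
2. 454.545ms @ 3/2 + 151.515ms (1/2)
3. 606.061ms @ 2 + 227.273ms (3/4)
4. 833.333ms @ 11/4 + 227.273ms (3/4)
5. 1060.606ms @ 7/2 + 151.515ms (1/2)
6. 1212.121ms @ 4 + 606.061ms (2)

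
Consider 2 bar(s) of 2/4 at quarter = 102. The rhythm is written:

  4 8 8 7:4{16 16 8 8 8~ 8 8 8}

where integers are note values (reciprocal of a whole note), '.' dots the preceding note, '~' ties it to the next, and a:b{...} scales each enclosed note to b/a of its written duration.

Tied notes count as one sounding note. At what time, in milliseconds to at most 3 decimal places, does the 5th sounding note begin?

note 5 onset = 15/7b = 1260.504ms

1. 0.0ms @ 0 + 588.235ms (1)
2. 588.235ms @ 1 + 294.118ms (1/2)
3. 882.353ms @ 3/2 + 294.118ms (1/2)
4. 1176.471ms @ 2 + 84.034ms (1/7)
5. 1260.504ms @ 15/7 + 84.034ms (1/7)
6. 1344.538ms @ 16/7 + 168.067ms (2/7)
7. 1512.605ms @ 18/7 + 168.067ms (2/7)
8. 1680.672ms @ 20/7 + 336.134ms (4/7)
9. 2016.807ms @ 24/7 + 168.067ms (2/7)
10. 2184.874ms @ 26/7 + 168.067ms (2/7)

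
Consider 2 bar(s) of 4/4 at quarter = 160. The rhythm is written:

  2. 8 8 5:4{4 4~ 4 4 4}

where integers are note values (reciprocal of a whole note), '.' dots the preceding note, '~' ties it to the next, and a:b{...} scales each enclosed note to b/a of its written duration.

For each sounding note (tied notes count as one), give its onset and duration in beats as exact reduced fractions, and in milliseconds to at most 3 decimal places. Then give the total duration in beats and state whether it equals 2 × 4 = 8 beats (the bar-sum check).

1) 0.0ms=0b +1125.0ms=3b
2) 1125.0ms=3b +187.5ms=1/2b
3) 1312.5ms=7/2b +187.5ms=1/2b
4) 1500.0ms=4b +300.0ms=4/5b
5) 1800.0ms=24/5b +600.0ms=8/5b
6) 2400.0ms=32/5b +300.0ms=4/5b
7) 2700.0ms=36/5b +300.0ms=4/5b
Σ=8b of 8 (160bpm 4/4) — PASS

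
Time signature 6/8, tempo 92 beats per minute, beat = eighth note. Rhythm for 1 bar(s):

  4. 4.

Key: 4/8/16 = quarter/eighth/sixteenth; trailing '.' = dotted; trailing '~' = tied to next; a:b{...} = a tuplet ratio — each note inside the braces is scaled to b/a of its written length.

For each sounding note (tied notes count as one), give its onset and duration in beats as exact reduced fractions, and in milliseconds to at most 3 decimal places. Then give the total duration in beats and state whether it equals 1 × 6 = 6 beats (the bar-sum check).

1) 0.0ms=0b +1956.522ms=3b
2) 1956.522ms=3b +1956.522ms=3b
Σ=6b of 6 (92bpm 6/8) — PASS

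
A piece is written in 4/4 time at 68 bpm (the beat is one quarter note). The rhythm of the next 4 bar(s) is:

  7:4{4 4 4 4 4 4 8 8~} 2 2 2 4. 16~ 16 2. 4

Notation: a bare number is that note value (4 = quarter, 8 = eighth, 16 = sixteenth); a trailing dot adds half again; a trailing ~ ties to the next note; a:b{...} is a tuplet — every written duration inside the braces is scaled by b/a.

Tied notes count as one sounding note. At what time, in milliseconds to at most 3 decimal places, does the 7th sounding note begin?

note 7 onset = 24/7b = 3025.21ms

1. 0.0ms @ 0 + 504.202ms (4/7)
2. 504.202ms @ 4/7 + 504.202ms (4/7)
3. 1008.403ms @ 8/7 + 504.202ms (4/7)
4. 1512.605ms @ 12/7 + 504.202ms (4/7)
5. 2016.807ms @ 16/7 + 504.202ms (4/7)
6. 2521.008ms @ 20/7 + 504.202ms (4/7)
7. 3025.21ms @ 24/7 + 252.101ms (2/7)
8. 3277.311ms @ 26/7 + 2016.807ms (16/7)
9. 5294.118ms @ 6 + 1764.706ms (2)
10. 7058.824ms @ 8 + 1764.706ms (2)
11. 8823.529ms @ 10 + 1323.529ms (3/2)
12. 10147.059ms @ 23/2 + 441.176ms (1/2)
13. 10588.235ms @ 12 + 2647.059ms (3)
14. 13235.294ms @ 15 + 882.353ms (1)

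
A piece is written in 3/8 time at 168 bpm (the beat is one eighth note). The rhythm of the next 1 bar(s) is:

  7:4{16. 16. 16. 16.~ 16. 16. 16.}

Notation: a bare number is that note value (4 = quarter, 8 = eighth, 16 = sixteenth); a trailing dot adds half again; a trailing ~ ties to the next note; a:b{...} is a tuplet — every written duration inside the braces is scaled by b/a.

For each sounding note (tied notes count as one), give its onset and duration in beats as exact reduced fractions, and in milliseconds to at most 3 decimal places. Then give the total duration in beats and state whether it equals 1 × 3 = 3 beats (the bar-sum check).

1) 0.0ms=0b +153.061ms=3/7b
2) 153.061ms=3/7b +153.061ms=3/7b
3) 306.122ms=6/7b +153.061ms=3/7b
4) 459.184ms=9/7b +306.122ms=6/7b
5) 765.306ms=15/7b +153.061ms=3/7b
6) 918.367ms=18/7b +153.061ms=3/7b
Σ=3b of 3 (168bpm 3/8) — PASS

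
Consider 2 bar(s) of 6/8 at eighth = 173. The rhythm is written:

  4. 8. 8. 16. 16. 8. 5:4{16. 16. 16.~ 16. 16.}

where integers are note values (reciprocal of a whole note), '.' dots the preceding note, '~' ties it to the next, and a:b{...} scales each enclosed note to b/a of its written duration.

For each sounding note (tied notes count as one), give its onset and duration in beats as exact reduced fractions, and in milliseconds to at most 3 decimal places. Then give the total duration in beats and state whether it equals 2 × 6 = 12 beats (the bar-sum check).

1) 0.0ms=0b +1040.462ms=3b
2) 1040.462ms=3b +520.231ms=3/2b
3) 1560.694ms=9/2b +520.231ms=3/2b
4) 2080.925ms=6b +260.116ms=3/4b
5) 2341.04ms=27/4b +260.116ms=3/4b
6) 2601.156ms=15/2b +520.231ms=3/2b
7) 3121.387ms=9b +208.092ms=3/5b
8) 3329.48ms=48/5b +208.092ms=3/5b
9) 3537.572ms=51/5b +416.185ms=6/5b
10) 3953.757ms=57/5b +208.092ms=3/5b
Σ=12b of 12 (173bpm 6/8) — PASS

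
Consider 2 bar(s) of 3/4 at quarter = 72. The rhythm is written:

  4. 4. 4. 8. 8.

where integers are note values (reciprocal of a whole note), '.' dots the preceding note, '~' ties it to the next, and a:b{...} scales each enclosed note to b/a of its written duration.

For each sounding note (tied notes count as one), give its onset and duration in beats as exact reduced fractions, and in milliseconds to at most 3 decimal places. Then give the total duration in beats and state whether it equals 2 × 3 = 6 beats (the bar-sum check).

1) 0.0ms=0b +1250.0ms=3/2b
2) 1250.0ms=3/2b +1250.0ms=3/2b
3) 2500.0ms=3b +1250.0ms=3/2b
4) 3750.0ms=9/2b +625.0ms=3/4b
5) 4375.0ms=21/4b +625.0ms=3/4b
Σ=6b of 6 (72bpm 3/4) — PASS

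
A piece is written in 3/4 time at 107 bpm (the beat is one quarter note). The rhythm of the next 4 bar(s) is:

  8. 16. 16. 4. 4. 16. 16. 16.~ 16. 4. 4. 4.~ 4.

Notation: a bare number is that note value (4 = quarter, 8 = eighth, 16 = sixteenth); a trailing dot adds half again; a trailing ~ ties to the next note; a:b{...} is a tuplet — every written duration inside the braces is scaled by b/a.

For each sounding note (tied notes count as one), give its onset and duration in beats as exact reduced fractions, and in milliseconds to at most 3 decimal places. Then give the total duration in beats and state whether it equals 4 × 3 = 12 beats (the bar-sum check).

1) 0.0ms=0b +420.561ms=3/4b
2) 420.561ms=3/4b +210.28ms=3/8b
3) 630.841ms=9/8b +210.28ms=3/8b
4) 841.121ms=3/2b +841.121ms=3/2b
5) 1682.243ms=3b +841.121ms=3/2b
6) 2523.364ms=9/2b +210.28ms=3/8b
7) 2733.645ms=39/8b +210.28ms=3/8b
8) 2943.925ms=21/4b +420.561ms=3/4b
9) 3364.486ms=6b +841.121ms=3/2b
10) 4205.607ms=15/2b +841.121ms=3/2b
11) 5046.729ms=9b +1682.243ms=3b
Σ=12b of 12 (107bpm 3/4) — PASS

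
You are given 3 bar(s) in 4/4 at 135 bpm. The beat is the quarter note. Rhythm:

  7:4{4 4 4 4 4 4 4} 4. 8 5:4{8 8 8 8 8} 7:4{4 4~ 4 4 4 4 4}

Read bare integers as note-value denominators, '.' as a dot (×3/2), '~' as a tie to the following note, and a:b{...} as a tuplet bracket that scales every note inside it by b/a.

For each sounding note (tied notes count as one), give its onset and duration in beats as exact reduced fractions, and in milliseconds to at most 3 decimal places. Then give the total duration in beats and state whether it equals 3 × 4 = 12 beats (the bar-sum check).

1) 0.0ms=0b +253.968ms=4/7b
2) 253.968ms=4/7b +253.968ms=4/7b
3) 507.937ms=8/7b +253.968ms=4/7b
4) 761.905ms=12/7b +253.968ms=4/7b
5) 1015.873ms=16/7b +253.968ms=4/7b
6) 1269.841ms=20/7b +253.968ms=4/7b
7) 1523.81ms=24/7b +253.968ms=4/7b
8) 1777.778ms=4b +666.667ms=3/2b
9) 2444.444ms=11/2b +222.222ms=1/2b
10) 2666.667ms=6b +177.778ms=2/5b
11) 2844.444ms=32/5b +177.778ms=2/5b
12) 3022.222ms=34/5b +177.778ms=2/5b
13) 3200.0ms=36/5b +177.778ms=2/5b
14) 3377.778ms=38/5b +177.778ms=2/5b
15) 3555.556ms=8b +253.968ms=4/7b
16) 3809.524ms=60/7b +507.937ms=8/7b
17) 4317.46ms=68/7b +253.968ms=4/7b
18) 4571.429ms=72/7b +253.968ms=4/7b
19) 4825.397ms=76/7b +253.968ms=4/7b
20) 5079.365ms=80/7b +253.968ms=4/7b
Σ=12b of 12 (135bpm 4/4) — PASS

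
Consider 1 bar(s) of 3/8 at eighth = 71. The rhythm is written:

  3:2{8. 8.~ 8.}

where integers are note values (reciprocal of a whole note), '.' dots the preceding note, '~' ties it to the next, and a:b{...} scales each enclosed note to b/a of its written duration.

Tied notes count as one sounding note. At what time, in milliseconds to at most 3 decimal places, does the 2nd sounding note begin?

1. 0.0ms @ 0 + 845.07ms (1)
2. 845.07ms @ 1 + 1690.141ms (2)

note 2 onset = 1b = 845.07ms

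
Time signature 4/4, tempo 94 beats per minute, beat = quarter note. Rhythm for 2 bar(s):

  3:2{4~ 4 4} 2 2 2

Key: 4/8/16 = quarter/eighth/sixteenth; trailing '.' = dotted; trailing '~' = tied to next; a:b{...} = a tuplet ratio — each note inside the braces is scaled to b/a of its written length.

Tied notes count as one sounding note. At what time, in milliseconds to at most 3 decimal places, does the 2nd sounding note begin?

1. 0.0ms @ 0 + 851.064ms (4/3)
2. 851.064ms @ 4/3 + 425.532ms (2/3)
3. 1276.596ms @ 2 + 1276.596ms (2)
4. 2553.191ms @ 4 + 1276.596ms (2)
5. 3829.787ms @ 6 + 1276.596ms (2)

note 2 onset = 4/3b = 851.064ms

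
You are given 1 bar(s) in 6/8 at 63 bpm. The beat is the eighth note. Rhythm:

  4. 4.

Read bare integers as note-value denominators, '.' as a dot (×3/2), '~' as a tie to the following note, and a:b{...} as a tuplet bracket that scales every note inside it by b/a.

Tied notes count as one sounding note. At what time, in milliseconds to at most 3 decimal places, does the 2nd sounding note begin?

1. 0.0ms @ 0 + 2857.143ms (3)
2. 2857.143ms @ 3 + 2857.143ms (3)

note 2 onset = 3b = 2857.143ms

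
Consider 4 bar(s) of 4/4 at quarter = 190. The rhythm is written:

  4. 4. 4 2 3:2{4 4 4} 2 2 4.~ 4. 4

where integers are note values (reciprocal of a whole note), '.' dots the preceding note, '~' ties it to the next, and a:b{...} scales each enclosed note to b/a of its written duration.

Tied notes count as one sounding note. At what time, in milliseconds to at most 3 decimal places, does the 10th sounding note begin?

note 10 onset = 12b = 3789.474ms

1. 0.0ms @ 0 + 473.684ms (3/2)
2. 473.684ms @ 3/2 + 473.684ms (3/2)
3. 947.368ms @ 3 + 315.789ms (1)
4. 1263.158ms @ 4 + 631.579ms (2)
5. 1894.737ms @ 6 + 210.526ms (2/3)
6. 2105.263ms @ 20/3 + 210.526ms (2/3)
7. 2315.789ms @ 22/3 + 210.526ms (2/3)
8. 2526.316ms @ 8 + 631.579ms (2)
9. 3157.895ms @ 10 + 631.579ms (2)
10. 3789.474ms @ 12 + 947.368ms (3)
11. 4736.842ms @ 15 + 315.789ms (1)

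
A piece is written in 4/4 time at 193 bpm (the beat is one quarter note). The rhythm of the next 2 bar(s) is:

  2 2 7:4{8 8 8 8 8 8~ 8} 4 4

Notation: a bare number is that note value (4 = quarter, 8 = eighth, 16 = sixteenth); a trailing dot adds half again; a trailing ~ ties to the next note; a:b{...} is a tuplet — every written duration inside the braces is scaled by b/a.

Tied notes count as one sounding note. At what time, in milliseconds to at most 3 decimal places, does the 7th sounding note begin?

1. 0.0ms @ 0 + 621.762ms (2)
2. 621.762ms @ 2 + 621.762ms (2)
3. 1243.523ms @ 4 + 88.823ms (2/7)
4. 1332.346ms @ 30/7 + 88.823ms (2/7)
5. 1421.17ms @ 32/7 + 88.823ms (2/7)
6. 1509.993ms @ 34/7 + 88.823ms (2/7)
7. 1598.816ms @ 36/7 + 88.823ms (2/7)
8. 1687.639ms @ 38/7 + 177.646ms (4/7)
9. 1865.285ms @ 6 + 310.881ms (1)
10. 2176.166ms @ 7 + 310.881ms (1)

note 7 onset = 36/7b = 1598.816ms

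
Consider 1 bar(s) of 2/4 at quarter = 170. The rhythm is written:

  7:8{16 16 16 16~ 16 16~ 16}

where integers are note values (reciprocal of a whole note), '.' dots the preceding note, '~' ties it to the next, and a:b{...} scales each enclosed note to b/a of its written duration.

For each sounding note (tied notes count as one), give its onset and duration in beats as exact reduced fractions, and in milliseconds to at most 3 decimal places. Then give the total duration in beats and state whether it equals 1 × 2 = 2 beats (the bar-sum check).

1) 0.0ms=0b +100.84ms=2/7b
2) 100.84ms=2/7b +100.84ms=2/7b
3) 201.681ms=4/7b +100.84ms=2/7b
4) 302.521ms=6/7b +201.681ms=4/7b
5) 504.202ms=10/7b +201.681ms=4/7b
Σ=2b of 2 (170bpm 2/4) — PASS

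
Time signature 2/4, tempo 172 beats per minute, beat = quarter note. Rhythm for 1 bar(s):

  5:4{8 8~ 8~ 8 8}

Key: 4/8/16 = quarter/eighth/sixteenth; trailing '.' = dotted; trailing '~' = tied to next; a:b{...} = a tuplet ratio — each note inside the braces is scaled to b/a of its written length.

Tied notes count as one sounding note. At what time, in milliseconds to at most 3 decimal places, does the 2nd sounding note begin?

note 2 onset = 2/5b = 139.535ms

1. 0.0ms @ 0 + 139.535ms (2/5)
2. 139.535ms @ 2/5 + 418.605ms (6/5)
3. 558.14ms @ 8/5 + 139.535ms (2/5)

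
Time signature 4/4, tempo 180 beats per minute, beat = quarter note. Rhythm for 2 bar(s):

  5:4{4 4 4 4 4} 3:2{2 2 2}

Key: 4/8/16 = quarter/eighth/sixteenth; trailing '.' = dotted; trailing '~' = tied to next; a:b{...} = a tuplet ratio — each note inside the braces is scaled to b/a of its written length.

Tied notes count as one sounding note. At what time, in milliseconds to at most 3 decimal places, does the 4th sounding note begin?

1. 0.0ms @ 0 + 266.667ms (4/5)
2. 266.667ms @ 4/5 + 266.667ms (4/5)
3. 533.333ms @ 8/5 + 266.667ms (4/5)
4. 800.0ms @ 12/5 + 266.667ms (4/5)
5. 1066.667ms @ 16/5 + 266.667ms (4/5)
6. 1333.333ms @ 4 + 444.444ms (4/3)
7. 1777.778ms @ 16/3 + 444.444ms (4/3)
8. 2222.222ms @ 20/3 + 444.444ms (4/3)

note 4 onset = 12/5b = 800.0ms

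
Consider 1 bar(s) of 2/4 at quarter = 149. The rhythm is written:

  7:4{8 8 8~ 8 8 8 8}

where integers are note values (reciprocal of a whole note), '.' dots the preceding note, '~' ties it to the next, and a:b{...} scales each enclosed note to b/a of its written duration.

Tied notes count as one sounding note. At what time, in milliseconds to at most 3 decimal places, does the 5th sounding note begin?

1. 0.0ms @ 0 + 115.053ms (2/7)
2. 115.053ms @ 2/7 + 115.053ms (2/7)
3. 230.105ms @ 4/7 + 230.105ms (4/7)
4. 460.211ms @ 8/7 + 115.053ms (2/7)
5. 575.264ms @ 10/7 + 115.053ms (2/7)
6. 690.316ms @ 12/7 + 115.053ms (2/7)

note 5 onset = 10/7b = 575.264ms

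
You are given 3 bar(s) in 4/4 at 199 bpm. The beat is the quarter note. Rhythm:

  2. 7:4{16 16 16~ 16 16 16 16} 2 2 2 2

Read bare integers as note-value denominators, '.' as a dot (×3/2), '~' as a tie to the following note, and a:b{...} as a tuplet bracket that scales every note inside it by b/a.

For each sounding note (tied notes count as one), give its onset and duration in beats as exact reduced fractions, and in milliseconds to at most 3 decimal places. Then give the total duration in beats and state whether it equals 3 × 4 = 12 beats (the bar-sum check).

1) 0.0ms=0b +904.523ms=3b
2) 904.523ms=3b +43.073ms=1/7b
3) 947.595ms=22/7b +43.073ms=1/7b
4) 990.668ms=23/7b +86.145ms=2/7b
5) 1076.813ms=25/7b +43.073ms=1/7b
6) 1119.885ms=26/7b +43.073ms=1/7b
7) 1162.958ms=27/7b +43.073ms=1/7b
8) 1206.03ms=4b +603.015ms=2b
9) 1809.045ms=6b +603.015ms=2b
10) 2412.06ms=8b +603.015ms=2b
11) 3015.075ms=10b +603.015ms=2b
Σ=12b of 12 (199bpm 4/4) — PASS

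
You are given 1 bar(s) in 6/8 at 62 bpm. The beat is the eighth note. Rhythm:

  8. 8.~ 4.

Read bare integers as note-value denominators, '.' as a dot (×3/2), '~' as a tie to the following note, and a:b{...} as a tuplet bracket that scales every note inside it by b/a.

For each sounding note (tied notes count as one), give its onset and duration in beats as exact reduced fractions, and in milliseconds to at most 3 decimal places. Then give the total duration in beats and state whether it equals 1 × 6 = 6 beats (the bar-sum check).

1) 0.0ms=0b +1451.613ms=3/2b
2) 1451.613ms=3/2b +4354.839ms=9/2b
Σ=6b of 6 (62bpm 6/8) — PASS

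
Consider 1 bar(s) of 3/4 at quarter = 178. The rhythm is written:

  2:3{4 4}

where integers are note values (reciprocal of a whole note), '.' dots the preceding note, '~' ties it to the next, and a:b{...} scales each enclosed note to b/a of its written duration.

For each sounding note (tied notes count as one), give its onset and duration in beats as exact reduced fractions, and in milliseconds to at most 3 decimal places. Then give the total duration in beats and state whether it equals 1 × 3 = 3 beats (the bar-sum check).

1) 0.0ms=0b +505.618ms=3/2b
2) 505.618ms=3/2b +505.618ms=3/2b
Σ=3b of 3 (178bpm 3/4) — PASS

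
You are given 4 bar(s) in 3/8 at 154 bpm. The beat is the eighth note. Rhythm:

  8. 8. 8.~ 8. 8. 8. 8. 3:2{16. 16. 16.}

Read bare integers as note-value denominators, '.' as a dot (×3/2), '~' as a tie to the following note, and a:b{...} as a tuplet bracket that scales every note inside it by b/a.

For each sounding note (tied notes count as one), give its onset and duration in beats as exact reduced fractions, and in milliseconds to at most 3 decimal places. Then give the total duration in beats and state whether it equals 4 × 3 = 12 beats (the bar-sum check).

1) 0.0ms=0b +584.416ms=3/2b
2) 584.416ms=3/2b +584.416ms=3/2b
3) 1168.831ms=3b +1168.831ms=3b
4) 2337.662ms=6b +584.416ms=3/2b
5) 2922.078ms=15/2b +584.416ms=3/2b
6) 3506.494ms=9b +584.416ms=3/2b
7) 4090.909ms=21/2b +194.805ms=1/2b
8) 4285.714ms=11b +194.805ms=1/2b
9) 4480.519ms=23/2b +194.805ms=1/2b
Σ=12b of 12 (154bpm 3/8) — PASS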